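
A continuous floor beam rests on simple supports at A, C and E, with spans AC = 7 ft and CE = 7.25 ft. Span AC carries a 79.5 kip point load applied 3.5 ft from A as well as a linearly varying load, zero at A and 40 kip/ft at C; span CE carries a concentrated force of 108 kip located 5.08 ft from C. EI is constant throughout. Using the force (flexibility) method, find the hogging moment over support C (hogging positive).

M_C = 169.7 kip·ft

Take M_C as the redundant. Released structure: two simple spans AC and CE with a hinge at C.
Discontinuity in slope at C on the released structure — sum the simple-span end rotations:
  span AC: point load 79.5 at a = 3.5: Pab(L + a)/(6LEI) = 243.5/EI
  span AC: triangular load, peak 40: w₀L³/(45EI) = 304.9/EI
  span CE: point load 108 at a = 5.08: Pab(L + b)/(6LEI) = 257.8/EI
  relative rotation θ_0 = (548.4 + 257.8)/EI = 806.2/EI
A unit hogging moment at C produces rotation L₁/(3EI) + L₂/(3EI) = 4.75/EI.
Compatibility: M_C·(L₁+L₂)/(3EI) = θ_0, giving M_C = 169.7 kip·ft (hogging).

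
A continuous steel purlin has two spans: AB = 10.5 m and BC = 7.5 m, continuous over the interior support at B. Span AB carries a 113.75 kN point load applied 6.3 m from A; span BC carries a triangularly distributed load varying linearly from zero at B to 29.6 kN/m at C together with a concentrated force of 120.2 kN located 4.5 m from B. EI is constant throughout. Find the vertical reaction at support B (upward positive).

R_B = 207.6 kN

Release continuity at B by inserting a hinge; the redundant is the internal moment M_B. The primary structure is two simply-supported spans AB and BC.
End slopes at the hinge B, treating each span as simply supported:
  span AB: point load 113.75 at a = 6.3: Pab(L + a)/(6LEI) = 802.6/EI
  span BC: triangular load, peak 29.6: 7w₀L³/(360EI) = 242.8/EI
  span BC: point load 120.2 at a = 4.5: Pab(L + b)/(6LEI) = 378.6/EI
  relative rotation θ_0 = (802.6 + 621.4)/EI = 1424/EI
A unit hogging moment at B produces rotation L₁/(3EI) + L₂/(3EI) = 6/EI.
Slope continuity at B: θ_0 = M_B·6/EI, so M_B = 1424/6 = 237.3 kN·m (hogging).
Span AB, ΣM about A with M_B applied at B: R_B^{AB}·10.5 = 716.6 + 237.3, so R_B^{AB} = 90.85 kN and R_A = 113.8 − 90.85 = 22.9 kN.
Span BC, ΣM about C: R_B^{BC}·7.5 = 638.1 + 237.3, so R_B^{BC} = 116.7 kN and R_C = 231.2 − 116.7 = 114.5 kN.
R_B = 90.85 + 116.7 = 207.6 kN.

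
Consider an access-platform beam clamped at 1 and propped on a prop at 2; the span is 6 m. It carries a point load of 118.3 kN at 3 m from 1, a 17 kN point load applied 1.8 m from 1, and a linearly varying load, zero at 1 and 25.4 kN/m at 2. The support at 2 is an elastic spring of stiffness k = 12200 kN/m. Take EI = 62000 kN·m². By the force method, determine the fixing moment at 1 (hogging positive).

Take the reaction at 2 as the redundant and release it; the primary structure is a cantilever fixed at 1.
Primary-structure tip deflection at 2 by superposition:
  point load 118.3 at a = 3: Pa²(3L − a)/(6EI) = 2662/EI
  point load 17 at a = 1.8: Pa²(3L − a)/(6EI) = 148.7/EI
  triangular load, peak 25.4 at the free end: 11w₀L⁴/(120EI) = 3018/EI
  δ_0 = 5828/EI
Tip deflection under a unit load at 2: L³/(3EI) = 72/EI.
With EI = 62000 kN·m²: δ_0 = 0.094 m and δ_{22} = 0.001161 m/kN.
Compatibility — the spring shortens by R_2/k under the reaction it provides: δ_0 − R_2·δ_{22} = R_2/k. With 1/k = 0.000082 m/kN, R_2 = δ_0 / (δ_{22} + 1/k) = 0.094 / (0.001161 + 0.000082) = 75.61 kN.
Moment equilibrium about 1: M_1 = Σ(load moments about 1) − R_2·L = 690.3 − 75.61×6 = 236.7 kN·m.

M_1 = 236.7 kN·m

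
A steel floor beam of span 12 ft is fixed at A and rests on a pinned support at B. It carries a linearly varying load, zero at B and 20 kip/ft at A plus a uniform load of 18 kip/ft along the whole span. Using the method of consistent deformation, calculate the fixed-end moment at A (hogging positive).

Remove the prop at B; the released (primary) structure is a cantilever built in at A.
Downward deflection at the released point B due to the loads:
  triangular load, peak 20 at the fixed end: w₀L⁴/(30EI) = 13824/EI
  UDL 18: wL⁴/(8EI) = 46656/EI
  δ_0 = 60480/EI
Tip deflection under a unit load at B: L³/(3EI) = 576/EI.
Compatibility at B: δ_0 − R_B·δ_{BB} = 0, so R_B = 60480/576 = 105 kip.
Moment equilibrium about A: M_A = Σ(load moments about A) − R_B·L = 1776 − 105×12 = 516 kip·ft.

M_A = 516 kip·ft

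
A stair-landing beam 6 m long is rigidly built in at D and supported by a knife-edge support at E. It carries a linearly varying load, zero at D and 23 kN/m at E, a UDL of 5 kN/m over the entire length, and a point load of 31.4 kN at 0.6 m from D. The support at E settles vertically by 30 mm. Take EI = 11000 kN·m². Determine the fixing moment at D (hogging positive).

M_D = 114.4 kN·m

Remove the prop at E; the released (primary) structure is a cantilever built in at D.
Deflection at E on the released cantilever, summing each load's contribution:
  triangular load, peak 23 at the free end: 11w₀L⁴/(120EI) = 2732/EI
  UDL 5: wL⁴/(8EI) = 810/EI
  point load 31.4 at a = 0.6: Pa²(3L − a)/(6EI) = 32.78/EI
  δ_0 = 3575/EI
Flexibility coefficient — unit upward force at E: δ_{EE} = L³/(3EI) = 72/EI.
With EI = 11000 kN·m²: δ_0 = 0.32502 m and δ_{EE} = 0.006545 m/kN.
Compatibility — the beam at E must follow the support down by 0.03 m: δ_0 − R_E·δ_{EE} = 0.03, so R_E = (0.32502 − 0.03)/0.006545 = 45.07 kN.
Moment equilibrium about D: M_D = Σ(load moments about D) − R_E·L = 384.8 − 45.07×6 = 114.4 kN·m.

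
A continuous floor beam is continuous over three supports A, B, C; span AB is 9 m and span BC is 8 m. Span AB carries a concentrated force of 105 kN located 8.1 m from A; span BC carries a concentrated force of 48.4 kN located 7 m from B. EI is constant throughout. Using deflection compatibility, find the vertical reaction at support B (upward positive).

R_B = 113.3 kN

Take M_B as the redundant. Released structure: two simple spans AB and BC with a hinge at B.
Rotations at B on the released spans (each span's end-slope, ×1/EI):
  span AB: point load 105 at a = 8.1: Pab(L + a)/(6LEI) = 242.4/EI
  span BC: point load 48.4 at a = 7: Pab(L + b)/(6LEI) = 63.52/EI
  relative rotation θ_0 = (242.4 + 63.52)/EI = 305.9/EI
A unit hogging moment at B produces rotation L₁/(3EI) + L₂/(3EI) = 5.667/EI.
Slope continuity at B: θ_0 = M_B·5.667/EI, so M_B = 305.9/5.667 = 53.99 kN·m (hogging).
Span AB, ΣM about A with M_B applied at B: R_B^{AB}·9 = 850.5 + 53.99, so R_B^{AB} = 100.5 kN and R_A = 105 − 100.5 = 4.502 kN.
Span BC, ΣM about C: R_B^{BC}·8 = 48.4 + 53.99, so R_B^{BC} = 12.8 kN and R_C = 48.4 − 12.8 = 35.6 kN.
R_B = 100.5 + 12.8 = 113.3 kN.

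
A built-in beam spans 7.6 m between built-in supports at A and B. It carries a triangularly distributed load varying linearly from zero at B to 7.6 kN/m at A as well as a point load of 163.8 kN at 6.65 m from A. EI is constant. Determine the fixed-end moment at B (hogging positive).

M_B = 133.8 kN·m

Release both end moments; the primary structure is a simply-supported span AB with redundants M_A and M_B.
On the primary (simply-supported) span, the end slopes from the loading are:
  at A: triangular load, peak 7.6: w₀L³/(45EI) = 74.14/EI
  at B: triangular load, peak 7.6: 7w₀L³/(360EI) = 64.87/EI
  at A: point load 163.8 at a = 6.65: Pab(L + b)/(6LEI) = 194/EI
  at B: point load 163.8 at a = 6.65: Pab(L + a)/(6LEI) = 323.4/EI
  θ_A0 = 268.2/EI,  θ_B0 = 388.2/EI
Flexibility coefficients: a unit moment at one end gives L/(3EI) there and L/(6EI) at the far end, so f₁₁ = f₂₂ = 2.533/EI and f₁₂ = f₂₁ = 1.267/EI.
Compatibility — zero rotation at each built-in end:
  2.533 M_A + 1.267 M_B = 268.2
  1.267 M_A + 2.533 M_B = 388.2
Solving the pair gives M_A = 38.97 kN·m and M_B = 133.8 kN·m (hogging).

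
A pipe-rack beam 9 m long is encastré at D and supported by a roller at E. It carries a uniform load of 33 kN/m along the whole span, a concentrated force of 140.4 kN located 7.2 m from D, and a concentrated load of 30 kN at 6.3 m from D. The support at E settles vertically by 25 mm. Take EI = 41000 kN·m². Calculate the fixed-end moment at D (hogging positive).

M_D = 530.2 kN·m

Take the reaction at E as the redundant and release it; the primary structure is a cantilever fixed at D.
Downward deflection at the released point E due to the loads:
  UDL 33: wL⁴/(8EI) = 27064/EI
  point load 140.4 at a = 7.2: Pa²(3L − a)/(6EI) = 24019/EI
  point load 30 at a = 6.3: Pa²(3L − a)/(6EI) = 4108/EI
  δ_0 = 55191/EI
Flexibility coefficient — unit upward force at E: δ_{EE} = L³/(3EI) = 243/EI.
With EI = 41000 kN·m²: δ_0 = 1.3461 m and δ_{EE} = 0.005927 m/kN.
Compatibility — the beam at E must follow the support down by 0.025 m: δ_0 − R_E·δ_{EE} = 0.025, so R_E = (1.3461 − 0.025)/0.005927 = 222.9 kN.
Moment equilibrium about D: M_D = Σ(load moments about D) − R_E·L = 2536 − 222.9×9 = 530.2 kN·m.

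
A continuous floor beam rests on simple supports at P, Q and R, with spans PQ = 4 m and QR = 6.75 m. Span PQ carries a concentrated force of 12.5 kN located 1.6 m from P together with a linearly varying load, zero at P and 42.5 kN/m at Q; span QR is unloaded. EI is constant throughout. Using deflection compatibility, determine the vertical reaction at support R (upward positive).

Take M_Q as the redundant. Released structure: two simple spans PQ and QR with a hinge at Q.
End slopes at the hinge Q, treating each span as simply supported:
  span PQ: point load 12.5 at a = 1.6: Pab(L + a)/(6LEI) = 11.2/EI
  span PQ: triangular load, peak 42.5: w₀L³/(45EI) = 60.44/EI
  relative rotation θ_0 = (71.64 + 0)/EI = 71.64/EI
A unit hogging moment at Q produces rotation L₁/(3EI) + L₂/(3EI) = 3.583/EI.
Compatibility: M_Q·(L₁+L₂)/(3EI) = θ_0, giving M_Q = 19.99 kN·m (hogging).
Span QR, ΣM about R: R_Q^{QR}·6.75 = 0 + 19.99, so R_Q^{QR} = 2.962 kN and R_R = 0 − 2.962 = -2.962 kN.

R_R = -2.962 kN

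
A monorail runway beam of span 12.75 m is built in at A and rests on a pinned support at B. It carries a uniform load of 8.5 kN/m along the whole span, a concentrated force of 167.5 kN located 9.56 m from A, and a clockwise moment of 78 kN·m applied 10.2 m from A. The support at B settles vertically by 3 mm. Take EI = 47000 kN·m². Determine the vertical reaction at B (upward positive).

Take the reaction at B as the redundant and release it; the primary structure is a cantilever fixed at A.
Deflection at B on the released cantilever, summing each load's contribution:
  UDL 8.5: wL⁴/(8EI) = 28078/EI
  point load 167.5 at a = 9.56: Pa²(3L − a)/(6EI) = 73200/EI
  clockwise couple 78 at a = 10.2: M₀a(2L − a)/(2EI) = 6086/EI
  δ_0 = 107364/EI
Tip deflection under a unit load at B: L³/(3EI) = 690.9/EI.
With EI = 47000 kN·m²: δ_0 = 2.2843 m and δ_{BB} = 0.0147 m/kN.
Compatibility — the beam at B must follow the support down by 0.003 m: δ_0 − R_B·δ_{BB} = 0.003, so R_B = (2.2843 − 0.003)/0.0147 = 155.2 kN.

R_B = 155.2 kN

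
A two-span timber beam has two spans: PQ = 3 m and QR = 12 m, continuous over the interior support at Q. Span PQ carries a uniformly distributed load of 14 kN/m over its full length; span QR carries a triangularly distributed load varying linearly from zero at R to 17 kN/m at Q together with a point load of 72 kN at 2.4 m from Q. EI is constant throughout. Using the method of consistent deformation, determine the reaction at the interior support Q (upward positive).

Take M_Q as the redundant. Released structure: two simple spans PQ and QR with a hinge at Q.
Discontinuity in slope at Q on the released structure — sum the simple-span end rotations:
  span PQ: UDL 14: wL³/(24EI) = 15.75/EI
  span QR: triangular load, peak 17: w₀L³/(45EI) = 652.8/EI
  span QR: point load 72 at a = 2.4: Pab(L + b)/(6LEI) = 497.7/EI
  relative rotation θ_0 = (15.75 + 1150)/EI = 1166/EI
A unit hogging moment at Q produces rotation L₁/(3EI) + L₂/(3EI) = 5/EI.
Slope continuity at Q: θ_0 = M_Q·5/EI, so M_Q = 1166/5 = 233.2 kN·m (hogging).
Span PQ, ΣM about P with M_Q applied at Q: R_Q^{PQ}·3 = 63 + 233.2, so R_Q^{PQ} = 98.75 kN and R_P = 42 − 98.75 = -56.75 kN.
Span QR, ΣM about R: R_Q^{QR}·12 = 1507 + 233.2, so R_Q^{QR} = 145 kN and R_R = 174 − 145 = 28.96 kN.
R_Q = 98.75 + 145 = 243.8 kN.

R_Q = 243.8 kN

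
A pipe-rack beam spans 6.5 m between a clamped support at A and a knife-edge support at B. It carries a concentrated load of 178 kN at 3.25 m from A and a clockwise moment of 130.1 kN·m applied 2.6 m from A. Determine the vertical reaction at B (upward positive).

Remove the prop at B; the released (primary) structure is a cantilever built in at A.
Downward deflection at the released point B due to the loads:
  point load 178 at a = 3.25: Pa²(3L − a)/(6EI) = 5092/EI
  clockwise couple 130.1 at a = 2.6: M₀a(2L − a)/(2EI) = 1759/EI
  δ_0 = 6851/EI
Tip deflection under a unit load at B: L³/(3EI) = 91.54/EI.
The prop prevents deflection at B: R_B = δ_0/δ_{BB} = 6851/91.54 = 74.84 kN.

R_B = 74.84 kN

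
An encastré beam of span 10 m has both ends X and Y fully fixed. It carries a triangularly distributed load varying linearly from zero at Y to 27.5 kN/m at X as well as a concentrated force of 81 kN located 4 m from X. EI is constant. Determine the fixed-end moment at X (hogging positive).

Release both end moments; the primary structure is a simply-supported span XY with redundants M_X and M_Y.
On the primary (simply-supported) span, the end slopes from the loading are:
  at X: triangular load, peak 27.5: w₀L³/(45EI) = 611.1/EI
  at Y: triangular load, peak 27.5: 7w₀L³/(360EI) = 534.7/EI
  at X: point load 81 at a = 4: Pab(L + b)/(6LEI) = 518.4/EI
  at Y: point load 81 at a = 4: Pab(L + a)/(6LEI) = 453.6/EI
  θ_X0 = 1130/EI,  θ_Y0 = 988.3/EI
Flexibility coefficients: a unit moment at one end gives L/(3EI) there and L/(6EI) at the far end, so f₁₁ = f₂₂ = 3.333/EI and f₁₂ = f₂₁ = 1.667/EI.
Compatibility — zero rotation at each built-in end:
  3.333 M_X + 1.667 M_Y = 1130
  1.667 M_X + 3.333 M_Y = 988.3
Solving the pair gives M_X = 254.1 kN·m and M_Y = 169.4 kN·m (hogging).

M_X = 254.1 kN·m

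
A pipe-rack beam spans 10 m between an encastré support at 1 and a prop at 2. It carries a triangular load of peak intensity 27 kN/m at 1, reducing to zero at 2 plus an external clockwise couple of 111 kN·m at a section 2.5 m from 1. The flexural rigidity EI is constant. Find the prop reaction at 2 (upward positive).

Choose R_2 as the redundant. The primary structure is the cantilever fixed at 1.
Free-end deflection of the primary structure under the applied loading (downward +):
  triangular load, peak 27 at the fixed end: w₀L⁴/(30EI) = 9000/EI
  clockwise couple 111 at a = 2.5: M₀a(2L − a)/(2EI) = 2428/EI
  δ_0 = 11428/EI
Flexibility coefficient — unit upward force at 2: δ_{22} = L³/(3EI) = 333.3/EI.
Compatibility at 2: δ_0 − R_2·δ_{22} = 0, so R_2 = 11428/333.3 = 34.28 kN.

R_2 = 34.28 kN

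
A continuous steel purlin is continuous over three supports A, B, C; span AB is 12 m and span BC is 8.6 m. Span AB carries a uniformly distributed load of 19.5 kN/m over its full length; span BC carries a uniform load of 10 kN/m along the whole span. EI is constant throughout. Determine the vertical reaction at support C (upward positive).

R_C = 14.74 kN

Release continuity at B by inserting a hinge; the redundant is the internal moment M_B. The primary structure is two simply-supported spans AB and BC.
Rotations at B on the released spans (each span's end-slope, ×1/EI):
  span AB: UDL 19.5: wL³/(24EI) = 1404/EI
  span BC: UDL 10: wL³/(24EI) = 265/EI
  relative rotation θ_0 = (1404 + 265)/EI = 1669/EI
A unit hogging moment at B produces rotation L₁/(3EI) + L₂/(3EI) = 6.867/EI.
Compatibility: M_B·(L₁+L₂)/(3EI) = θ_0, giving M_B = 243.1 kN·m (hogging).
Span BC, ΣM about C: R_B^{BC}·8.6 = 369.8 + 243.1, so R_B^{BC} = 71.26 kN and R_C = 86 − 71.26 = 14.74 kN.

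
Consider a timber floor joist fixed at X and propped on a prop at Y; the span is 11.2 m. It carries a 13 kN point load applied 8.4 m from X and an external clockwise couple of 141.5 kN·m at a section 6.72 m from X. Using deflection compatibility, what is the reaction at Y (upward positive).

R_Y = 24.15 kN

Remove the prop at Y; the released (primary) structure is a cantilever built in at X.
Free-end deflection of the primary structure under the applied loading (downward +):
  point load 13 at a = 8.4: Pa²(3L − a)/(6EI) = 3853/EI
  clockwise couple 141.5 at a = 6.72: M₀a(2L − a)/(2EI) = 7455/EI
  δ_0 = 11307/EI
Tip deflection under a unit load at Y: L³/(3EI) = 468.3/EI.
The prop prevents deflection at Y: R_Y = δ_0/δ_{YY} = 11307/468.3 = 24.15 kN.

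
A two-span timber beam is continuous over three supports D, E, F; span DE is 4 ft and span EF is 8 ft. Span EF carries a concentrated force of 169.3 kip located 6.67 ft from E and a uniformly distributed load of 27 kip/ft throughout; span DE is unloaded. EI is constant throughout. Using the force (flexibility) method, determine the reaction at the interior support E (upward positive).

Insert a hinge at E; M_E is the redundant, and each span becomes simply supported.
Discontinuity in slope at E on the released structure — sum the simple-span end rotations:
  span EF: point load 169.3 at a = 6.67: Pab(L + b)/(6LEI) = 291.9/EI
  span EF: UDL 27: wL³/(24EI) = 576/EI
  relative rotation θ_0 = (0 + 867.9)/EI = 867.9/EI
A unit hogging moment at E produces rotation L₁/(3EI) + L₂/(3EI) = 4/EI.
Slope continuity at E: θ_0 = M_E·4/EI, so M_E = 867.9/4 = 217 kip·ft (hogging).
Span DE, ΣM about D with M_E applied at E: R_E^{DE}·4 = 0 + 217, so R_E^{DE} = 54.25 kip and R_D = 0 − 54.25 = -54.25 kip.
Span EF, ΣM about F: R_E^{EF}·8 = 1089 + 217, so R_E^{EF} = 163.3 kip and R_F = 385.3 − 163.3 = 222 kip.
R_E = 54.25 + 163.3 = 217.5 kip.

R_E = 217.5 kip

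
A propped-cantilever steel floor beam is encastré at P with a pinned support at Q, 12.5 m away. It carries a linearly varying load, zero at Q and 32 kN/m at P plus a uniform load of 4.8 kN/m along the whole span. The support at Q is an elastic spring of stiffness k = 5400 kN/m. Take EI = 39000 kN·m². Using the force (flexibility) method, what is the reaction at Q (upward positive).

Release the roller at Q. Primary structure: cantilever fixed at P.
Primary-structure tip deflection at Q by superposition:
  triangular load, peak 32 at the fixed end: w₀L⁴/(30EI) = 26042/EI
  UDL 4.8: wL⁴/(8EI) = 14648/EI
  δ_0 = 40690/EI
Flexibility coefficient — unit upward force at Q: δ_{QQ} = L³/(3EI) = 651/EI.
With EI = 39000 kN·m²: δ_0 = 1.0433 m and δ_{QQ} = 0.016693 m/kN.
Compatibility — the spring shortens by R_Q/k under the reaction it provides: δ_0 − R_Q·δ_{QQ} = R_Q/k. With 1/k = 0.000185 m/kN, R_Q = δ_0 / (δ_{QQ} + 1/k) = 1.0433 / (0.016693 + 0.000185) = 61.81 kN.

R_Q = 61.81 kN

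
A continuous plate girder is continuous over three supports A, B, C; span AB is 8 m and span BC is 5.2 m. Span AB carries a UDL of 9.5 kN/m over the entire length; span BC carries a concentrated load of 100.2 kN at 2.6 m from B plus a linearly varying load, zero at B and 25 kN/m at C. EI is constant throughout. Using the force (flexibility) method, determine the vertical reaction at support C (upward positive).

Insert a hinge at B; M_B is the redundant, and each span becomes simply supported.
Discontinuity in slope at B on the released structure — sum the simple-span end rotations:
  span AB: UDL 9.5: wL³/(24EI) = 202.7/EI
  span BC: point load 100.2 at a = 2.6: Pab(L + b)/(6LEI) = 169.3/EI
  span BC: triangular load, peak 25: 7w₀L³/(360EI) = 68.35/EI
  relative rotation θ_0 = (202.7 + 237.7)/EI = 440.4/EI
A unit hogging moment at B produces rotation L₁/(3EI) + L₂/(3EI) = 4.4/EI.
Slope continuity at B: θ_0 = M_B·4.4/EI, so M_B = 440.4/4.4 = 100.1 kN·m (hogging).
Span BC, ΣM about C: R_B^{BC}·5.2 = 373.2 + 100.1, so R_B^{BC} = 91.01 kN and R_C = 165.2 − 91.01 = 74.19 kN.

R_C = 74.19 kN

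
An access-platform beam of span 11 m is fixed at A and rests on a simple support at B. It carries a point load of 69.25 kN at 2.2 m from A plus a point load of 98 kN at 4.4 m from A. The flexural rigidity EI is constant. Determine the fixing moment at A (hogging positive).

Choose R_B as the redundant. The primary structure is the cantilever fixed at A.
Free-end deflection of the primary structure under the applied loading (downward +):
  point load 69.25 at a = 2.2: Pa²(3L − a)/(6EI) = 1721/EI
  point load 98 at a = 4.4: Pa²(3L − a)/(6EI) = 9044/EI
  δ_0 = 10764/EI
Flexibility coefficient — unit upward force at B: δ_{BB} = L³/(3EI) = 443.7/EI.
The prop prevents deflection at B: R_B = δ_0/δ_{BB} = 10764/443.7 = 24.26 kN.
Moment equilibrium about A: M_A = Σ(load moments about A) − R_B·L = 583.5 − 24.26×11 = 316.7 kN·m.

M_A = 316.7 kN·m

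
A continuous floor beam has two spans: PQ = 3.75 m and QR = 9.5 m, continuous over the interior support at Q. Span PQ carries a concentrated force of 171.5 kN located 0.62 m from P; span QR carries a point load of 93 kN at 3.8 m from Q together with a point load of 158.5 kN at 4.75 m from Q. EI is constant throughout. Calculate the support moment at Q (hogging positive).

Insert a hinge at Q; M_Q is the redundant, and each span becomes simply supported.
Discontinuity in slope at Q on the released structure — sum the simple-span end rotations:
  span PQ: point load 171.5 at a = 0.62: Pab(L + a)/(6LEI) = 64.64/EI
  span QR: point load 93 at a = 3.8: Pab(L + b)/(6LEI) = 537.2/EI
  span QR: point load 158.5 at a = 4.75: Pab(L + b)/(6LEI) = 894/EI
  relative rotation θ_0 = (64.64 + 1431)/EI = 1496/EI
A unit hogging moment at Q produces rotation L₁/(3EI) + L₂/(3EI) = 4.417/EI.
Compatibility: M_Q·(L₁+L₂)/(3EI) = θ_0, giving M_Q = 338.7 kN·m (hogging).

M_Q = 338.7 kN·m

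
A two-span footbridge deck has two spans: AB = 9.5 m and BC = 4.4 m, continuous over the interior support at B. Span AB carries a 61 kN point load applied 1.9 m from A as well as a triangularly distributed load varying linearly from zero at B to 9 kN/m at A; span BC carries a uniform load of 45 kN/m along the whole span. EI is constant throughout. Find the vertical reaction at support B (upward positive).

R_B = 160.3 kN

Take M_B as the redundant. Released structure: two simple spans AB and BC with a hinge at B.
Rotations at B on the released spans (each span's end-slope, ×1/EI):
  span AB: point load 61 at a = 1.9: Pab(L + a)/(6LEI) = 176.2/EI
  span AB: triangular load, peak 9: 7w₀L³/(360EI) = 150/EI
  span BC: UDL 45: wL³/(24EI) = 159.7/EI
  relative rotation θ_0 = (326.2 + 159.7)/EI = 485.9/EI
A unit hogging moment at B produces rotation L₁/(3EI) + L₂/(3EI) = 4.633/EI.
Compatibility: M_B·(L₁+L₂)/(3EI) = θ_0, giving M_B = 104.9 kN·m (hogging).
Span AB, ΣM about A with M_B applied at B: R_B^{AB}·9.5 = 251.3 + 104.9, so R_B^{AB} = 37.49 kN and R_A = 103.8 − 37.49 = 66.26 kN.
Span BC, ΣM about C: R_B^{BC}·4.4 = 435.6 + 104.9, so R_B^{BC} = 122.8 kN and R_C = 198 − 122.8 = 75.16 kN.
R_B = 37.49 + 122.8 = 160.3 kN.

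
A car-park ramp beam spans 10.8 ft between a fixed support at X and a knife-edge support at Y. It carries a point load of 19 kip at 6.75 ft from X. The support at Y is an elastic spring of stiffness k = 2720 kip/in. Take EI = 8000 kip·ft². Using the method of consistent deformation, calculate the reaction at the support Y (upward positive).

R_Y = 8.808 kip

Release the roller at Y. Primary structure: cantilever fixed at X.
Deflection at Y on the released cantilever, summing each load's contribution:
  point load 19 at a = 6.75: Pa²(3L − a)/(6EI) = 3701/EI
Tip deflection under a unit load at Y: L³/(3EI) = 419.9/EI.
With EI = 8000 kip·ft²: δ_0 = 0.4626 ft and δ_{YY} = 0.052488 ft/kip.
Compatibility — the spring shortens by R_Y/k under the reaction it provides: δ_0 − R_Y·δ_{YY} = R_Y/k. With 1/k = 1/(2720×12) ft/kip = 0.000031 ft/kip, R_Y = δ_0 / (δ_{YY} + 1/k) = 0.4626 / (0.052488 + 0.000031) = 8.808 kip.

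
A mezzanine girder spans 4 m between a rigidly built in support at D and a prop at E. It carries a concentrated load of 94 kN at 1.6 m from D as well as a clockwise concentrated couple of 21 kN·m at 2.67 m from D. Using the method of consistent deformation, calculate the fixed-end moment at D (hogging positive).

M_D = 65.17 kN·m

Remove the prop at E; the released (primary) structure is a cantilever built in at D.
Downward deflection at the released point E due to the loads:
  point load 94 at a = 1.6: Pa²(3L − a)/(6EI) = 417.1/EI
  clockwise couple 21 at a = 2.67: M₀a(2L − a)/(2EI) = 149.4/EI
  δ_0 = 566.5/EI
Tip deflection under a unit load at E: L³/(3EI) = 21.33/EI.
Compatibility at E: δ_0 − R_E·δ_{EE} = 0, so R_E = 566.5/21.33 = 26.56 kN.
Moment equilibrium about D: M_D = Σ(load moments about D) − R_E·L = 171.4 − 26.56×4 = 65.17 kN·m.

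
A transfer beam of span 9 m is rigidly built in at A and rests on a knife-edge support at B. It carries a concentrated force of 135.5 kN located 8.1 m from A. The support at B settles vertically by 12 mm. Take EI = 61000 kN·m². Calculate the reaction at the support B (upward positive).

R_B = 112.2 kN

Remove the prop at B; the released (primary) structure is a cantilever built in at A.
Free-end deflection of the primary structure under the applied loading (downward +):
  point load 135.5 at a = 8.1: Pa²(3L − a)/(6EI) = 28004/EI
Tip deflection under a unit load at B: L³/(3EI) = 243/EI.
With EI = 61000 kN·m²: δ_0 = 0.45908 m and δ_{BB} = 0.003984 m/kN.
Compatibility — the beam at B must follow the support down by 0.012 m: δ_0 − R_B·δ_{BB} = 0.012, so R_B = (0.45908 − 0.012)/0.003984 = 112.2 kN.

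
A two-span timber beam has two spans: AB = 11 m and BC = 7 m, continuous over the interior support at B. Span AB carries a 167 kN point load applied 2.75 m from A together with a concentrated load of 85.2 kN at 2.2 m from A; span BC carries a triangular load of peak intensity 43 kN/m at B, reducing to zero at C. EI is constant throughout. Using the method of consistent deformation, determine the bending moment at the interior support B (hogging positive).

M_B = 241.2 kN·m

Insert a hinge at B; M_B is the redundant, and each span becomes simply supported.
Discontinuity in slope at B on the released structure — sum the simple-span end rotations:
  span AB: point load 167 at a = 2.75: Pab(L + a)/(6LEI) = 789.3/EI
  span AB: point load 85.2 at a = 2.2: Pab(L + a)/(6LEI) = 329.9/EI
  span BC: triangular load, peak 43: w₀L³/(45EI) = 327.8/EI
  relative rotation θ_0 = (1119 + 327.8)/EI = 1447/EI
A unit hogging moment at B produces rotation L₁/(3EI) + L₂/(3EI) = 6/EI.
Slope continuity at B: θ_0 = M_B·6/EI, so M_B = 1447/6 = 241.2 kN·m (hogging).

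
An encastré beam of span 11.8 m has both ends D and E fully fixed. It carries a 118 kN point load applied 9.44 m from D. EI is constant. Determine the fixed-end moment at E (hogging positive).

Release both end moments; the primary structure is a simply-supported span DE with redundants M_D and M_E.
End rotations of the released simple span under the applied load (×1/EI):
  at D: point load 118 at a = 9.44: Pab(L + b)/(6LEI) = 525.8/EI
  at E: point load 118 at a = 9.44: Pab(L + a)/(6LEI) = 788.7/EI
  θ_D0 = 525.8/EI,  θ_E0 = 788.7/EI
Flexibility coefficients: a unit moment at one end gives L/(3EI) there and L/(6EI) at the far end, so f₁₁ = f₂₂ = 3.933/EI and f₁₂ = f₂₁ = 1.967/EI.
Compatibility — zero rotation at each built-in end:
  3.933 M_D + 1.967 M_E = 525.8
  1.967 M_D + 3.933 M_E = 788.7
Solving the pair gives M_D = 44.56 kN·m and M_E = 178.2 kN·m (hogging).

M_E = 178.2 kN·m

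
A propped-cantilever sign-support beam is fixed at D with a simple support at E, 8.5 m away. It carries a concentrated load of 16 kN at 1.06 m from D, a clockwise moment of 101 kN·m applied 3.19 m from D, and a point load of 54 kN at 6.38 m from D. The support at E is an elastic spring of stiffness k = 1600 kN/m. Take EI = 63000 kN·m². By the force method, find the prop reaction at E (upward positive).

R_E = 38.11 kN

Choose R_E as the redundant. The primary structure is the cantilever fixed at D.
Primary-structure tip deflection at E by superposition:
  point load 16 at a = 1.06: Pa²(3L − a)/(6EI) = 73.23/EI
  clockwise couple 101 at a = 3.19: M₀a(2L − a)/(2EI) = 2225/EI
  point load 54 at a = 6.38: Pa²(3L − a)/(6EI) = 7004/EI
  δ_0 = 9302/EI
Flexibility coefficient — unit upward force at E: δ_{EE} = L³/(3EI) = 204.7/EI.
With EI = 63000 kN·m²: δ_0 = 0.14766 m and δ_{EE} = 0.003249 m/kN.
Compatibility — the spring shortens by R_E/k under the reaction it provides: δ_0 − R_E·δ_{EE} = R_E/k. With 1/k = 0.000625 m/kN, R_E = δ_0 / (δ_{EE} + 1/k) = 0.14766 / (0.003249 + 0.000625) = 38.11 kN.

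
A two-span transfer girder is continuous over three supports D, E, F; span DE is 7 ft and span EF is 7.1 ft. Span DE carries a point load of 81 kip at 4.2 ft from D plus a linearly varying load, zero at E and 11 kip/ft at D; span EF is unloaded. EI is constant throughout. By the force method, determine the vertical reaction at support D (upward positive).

Take M_E as the redundant. Released structure: two simple spans DE and EF with a hinge at E.
End slopes at the hinge E, treating each span as simply supported:
  span DE: point load 81 at a = 4.2: Pab(L + a)/(6LEI) = 254/EI
  span DE: triangular load, peak 11: 7w₀L³/(360EI) = 73.36/EI
  relative rotation θ_0 = (327.4 + 0)/EI = 327.4/EI
A unit hogging moment at E produces rotation L₁/(3EI) + L₂/(3EI) = 4.7/EI.
Compatibility: M_E·(L₁+L₂)/(3EI) = θ_0, giving M_E = 69.66 kip·ft (hogging).
Span DE, ΣM about D with M_E applied at E: R_E^{DE}·7 = 430 + 69.66, so R_E^{DE} = 71.38 kip and R_D = 119.5 − 71.38 = 48.12 kip.

R_D = 48.12 kip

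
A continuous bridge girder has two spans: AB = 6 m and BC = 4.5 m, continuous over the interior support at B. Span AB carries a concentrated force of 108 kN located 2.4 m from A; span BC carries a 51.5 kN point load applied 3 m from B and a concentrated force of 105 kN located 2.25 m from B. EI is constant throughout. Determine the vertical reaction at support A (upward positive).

Insert a hinge at B; M_B is the redundant, and each span becomes simply supported.
End slopes at the hinge B, treating each span as simply supported:
  span AB: point load 108 at a = 2.4: Pab(L + a)/(6LEI) = 217.7/EI
  span BC: point load 51.5 at a = 3: Pab(L + b)/(6LEI) = 51.5/EI
  span BC: point load 105 at a = 2.25: Pab(L + b)/(6LEI) = 132.9/EI
  relative rotation θ_0 = (217.7 + 184.4)/EI = 402.1/EI
A unit hogging moment at B produces rotation L₁/(3EI) + L₂/(3EI) = 3.5/EI.
Compatibility: M_B·(L₁+L₂)/(3EI) = θ_0, giving M_B = 114.9 kN·m (hogging).
Span AB, ΣM about A with M_B applied at B: R_B^{AB}·6 = 259.2 + 114.9, so R_B^{AB} = 62.35 kN and R_A = 108 − 62.35 = 45.65 kN.

R_A = 45.65 kN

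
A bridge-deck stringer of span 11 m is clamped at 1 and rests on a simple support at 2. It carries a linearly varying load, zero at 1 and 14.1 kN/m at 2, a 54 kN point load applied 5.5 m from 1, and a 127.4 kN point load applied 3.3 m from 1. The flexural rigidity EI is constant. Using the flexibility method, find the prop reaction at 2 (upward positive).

R_2 = 75.01 kN

Take the reaction at 2 as the redundant and release it; the primary structure is a cantilever fixed at 1.
Free-end deflection of the primary structure under the applied loading (downward +):
  triangular load, peak 14.1 at the free end: 11w₀L⁴/(120EI) = 18923/EI
  point load 54 at a = 5.5: Pa²(3L − a)/(6EI) = 7487/EI
  point load 127.4 at a = 3.3: Pa²(3L − a)/(6EI) = 6868/EI
  δ_0 = 33278/EI
Flexibility coefficient — unit upward force at 2: δ_{22} = L³/(3EI) = 443.7/EI.
The prop prevents deflection at 2: R_2 = δ_0/δ_{22} = 33278/443.7 = 75.01 kN.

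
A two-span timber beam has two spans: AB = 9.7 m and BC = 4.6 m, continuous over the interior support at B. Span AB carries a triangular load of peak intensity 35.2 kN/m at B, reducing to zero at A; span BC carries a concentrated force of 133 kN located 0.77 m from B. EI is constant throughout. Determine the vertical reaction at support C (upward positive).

Insert a hinge at B; M_B is the redundant, and each span becomes simply supported.
End slopes at the hinge B, treating each span as simply supported:
  span AB: triangular load, peak 35.2: w₀L³/(45EI) = 713.9/EI
  span BC: point load 133 at a = 0.77: Pab(L + b)/(6LEI) = 119.8/EI
  relative rotation θ_0 = (713.9 + 119.8)/EI = 833.7/EI
A unit hogging moment at B produces rotation L₁/(3EI) + L₂/(3EI) = 4.767/EI.
Compatibility: M_B·(L₁+L₂)/(3EI) = θ_0, giving M_B = 174.9 kN·m (hogging).
Span BC, ΣM about C: R_B^{BC}·4.6 = 509.4 + 174.9, so R_B^{BC} = 148.8 kN and R_C = 133 − 148.8 = -15.76 kN.

R_C = -15.76 kN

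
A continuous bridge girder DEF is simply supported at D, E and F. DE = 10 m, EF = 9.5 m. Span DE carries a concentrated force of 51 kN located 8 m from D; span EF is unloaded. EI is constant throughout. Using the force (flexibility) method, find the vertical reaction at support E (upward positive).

Release continuity at E by inserting a hinge; the redundant is the internal moment M_E. The primary structure is two simply-supported spans DE and EF.
Rotations at E on the released spans (each span's end-slope, ×1/EI):
  span DE: point load 51 at a = 8: Pab(L + a)/(6LEI) = 244.8/EI
  relative rotation θ_0 = (244.8 + 0)/EI = 244.8/EI
A unit hogging moment at E produces rotation L₁/(3EI) + L₂/(3EI) = 6.5/EI.
Compatibility: M_E·(L₁+L₂)/(3EI) = θ_0, giving M_E = 37.66 kN·m (hogging).
Span DE, ΣM about D with M_E applied at E: R_E^{DE}·10 = 408 + 37.66, so R_E^{DE} = 44.57 kN and R_D = 51 − 44.57 = 6.434 kN.
Span EF, ΣM about F: R_E^{EF}·9.5 = 0 + 37.66, so R_E^{EF} = 3.964 kN and R_F = 0 − 3.964 = -3.964 kN.
R_E = 44.57 + 3.964 = 48.53 kN.

R_E = 48.53 kN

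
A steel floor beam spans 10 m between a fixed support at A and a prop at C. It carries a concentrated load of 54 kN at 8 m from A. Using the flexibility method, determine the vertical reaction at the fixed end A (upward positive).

Remove the prop at C; the released (primary) structure is a cantilever built in at A.
Deflection at C on the released cantilever, summing each load's contribution:
  point load 54 at a = 8: Pa²(3L − a)/(6EI) = 12672/EI
Tip deflection under a unit load at C: L³/(3EI) = 333.3/EI.
The prop prevents deflection at C: R_C = δ_0/δ_{CC} = 12672/333.3 = 38.02 kN.
Vertical equilibrium: R_A = ΣP − R_C = 54 − 38.02 = 15.98 kN.

R_A = 15.98 kN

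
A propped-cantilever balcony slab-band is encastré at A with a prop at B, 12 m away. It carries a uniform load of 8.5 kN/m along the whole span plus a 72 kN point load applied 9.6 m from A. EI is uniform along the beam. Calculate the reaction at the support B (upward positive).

Choose R_B as the redundant. The primary structure is the cantilever fixed at A.
Downward deflection at the released point B due to the loads:
  UDL 8.5: wL⁴/(8EI) = 22032/EI
  point load 72 at a = 9.6: Pa²(3L − a)/(6EI) = 29196/EI
  δ_0 = 51228/EI
Flexibility coefficient — unit upward force at B: δ_{BB} = L³/(3EI) = 576/EI.
Compatibility at B: δ_0 − R_B·δ_{BB} = 0, so R_B = 51228/576 = 88.94 kN.

R_B = 88.94 kN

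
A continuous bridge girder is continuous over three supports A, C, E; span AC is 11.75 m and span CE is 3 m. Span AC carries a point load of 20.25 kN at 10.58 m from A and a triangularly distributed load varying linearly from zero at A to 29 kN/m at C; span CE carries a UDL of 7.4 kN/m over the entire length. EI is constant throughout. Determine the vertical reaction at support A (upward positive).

R_A = 39.19 kN

Release continuity at C by inserting a hinge; the redundant is the internal moment M_C. The primary structure is two simply-supported spans AC and CE.
Discontinuity in slope at C on the released structure — sum the simple-span end rotations:
  span AC: point load 20.25 at a = 10.58: Pab(L + a)/(6LEI) = 79.4/EI
  span AC: triangular load, peak 29: w₀L³/(45EI) = 1045/EI
  span CE: UDL 7.4: wL³/(24EI) = 8.325/EI
  relative rotation θ_0 = (1125 + 8.325)/EI = 1133/EI
A unit hogging moment at C produces rotation L₁/(3EI) + L₂/(3EI) = 4.917/EI.
Compatibility: M_C·(L₁+L₂)/(3EI) = θ_0, giving M_C = 230.5 kN·m (hogging).
Span AC, ΣM about A with M_C applied at C: R_C^{AC}·11.75 = 1549 + 230.5, so R_C^{AC} = 151.4 kN and R_A = 190.6 − 151.4 = 39.19 kN.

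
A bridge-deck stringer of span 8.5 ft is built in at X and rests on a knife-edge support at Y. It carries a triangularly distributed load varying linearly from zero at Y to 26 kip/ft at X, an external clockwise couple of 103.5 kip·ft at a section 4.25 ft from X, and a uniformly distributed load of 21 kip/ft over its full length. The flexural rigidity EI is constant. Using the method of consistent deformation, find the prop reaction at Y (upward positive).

R_Y = 102.7 kip

Take the reaction at Y as the redundant and release it; the primary structure is a cantilever fixed at X.
Free-end deflection of the primary structure under the applied loading (downward +):
  triangular load, peak 26 at the fixed end: w₀L⁴/(30EI) = 4524/EI
  clockwise couple 103.5 at a = 4.25: M₀a(2L − a)/(2EI) = 2804/EI
  UDL 21: wL⁴/(8EI) = 13703/EI
  δ_0 = 21031/EI
Flexibility coefficient — unit upward force at Y: δ_{YY} = L³/(3EI) = 204.7/EI.
Compatibility at Y: δ_0 − R_Y·δ_{YY} = 0, so R_Y = 21031/204.7 = 102.7 kip.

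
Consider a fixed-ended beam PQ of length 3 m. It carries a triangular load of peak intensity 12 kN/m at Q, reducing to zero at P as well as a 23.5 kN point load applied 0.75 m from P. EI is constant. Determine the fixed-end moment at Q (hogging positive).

M_Q = 8.705 kN·m

Take the two fixed-end moments M_P, M_Q as redundants; the released structure is the simple span PQ.
Simple-span end rotations at P and Q under the given loads:
  at P: triangular load, peak 12: 7w₀L³/(360EI) = 6.3/EI
  at Q: triangular load, peak 12: w₀L³/(45EI) = 7.2/EI
  at P: point load 23.5 at a = 0.75: Pab(L + b)/(6LEI) = 11.57/EI
  at Q: point load 23.5 at a = 0.75: Pab(L + a)/(6LEI) = 8.262/EI
  θ_P0 = 17.87/EI,  θ_Q0 = 15.46/EI
Flexibility coefficients: a unit moment at one end gives L/(3EI) there and L/(6EI) at the far end, so f₁₁ = f₂₂ = 1/EI and f₁₂ = f₂₁ = 0.5/EI.
Compatibility — zero rotation at each built-in end:
  1 M_P + 0.5 M_Q = 17.87
  0.5 M_P + 1 M_Q = 15.46
Solving the pair gives M_P = 13.51 kN·m and M_Q = 8.705 kN·m (hogging).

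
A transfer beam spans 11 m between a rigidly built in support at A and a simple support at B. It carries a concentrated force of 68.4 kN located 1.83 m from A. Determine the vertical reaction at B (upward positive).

Remove the prop at B; the released (primary) structure is a cantilever built in at A.
Primary-structure tip deflection at B by superposition:
  point load 68.4 at a = 1.83: Pa²(3L − a)/(6EI) = 1190/EI
Flexibility coefficient — unit upward force at B: δ_{BB} = L³/(3EI) = 443.7/EI.
The prop prevents deflection at B: R_B = δ_0/δ_{BB} = 1190/443.7 = 2.682 kN.

R_B = 2.682 kN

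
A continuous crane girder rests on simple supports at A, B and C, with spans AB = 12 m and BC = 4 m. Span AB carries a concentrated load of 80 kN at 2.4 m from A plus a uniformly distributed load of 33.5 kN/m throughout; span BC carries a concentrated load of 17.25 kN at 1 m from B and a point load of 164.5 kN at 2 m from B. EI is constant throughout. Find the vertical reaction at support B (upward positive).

R_B = 497.2 kN

Insert a hinge at B; M_B is the redundant, and each span becomes simply supported.
Discontinuity in slope at B on the released structure — sum the simple-span end rotations:
  span AB: point load 80 at a = 2.4: Pab(L + a)/(6LEI) = 368.6/EI
  span AB: UDL 33.5: wL³/(24EI) = 2412/EI
  span BC: point load 17.25 at a = 1: Pab(L + b)/(6LEI) = 15.09/EI
  span BC: point load 164.5 at a = 2: Pab(L + b)/(6LEI) = 164.5/EI
  relative rotation θ_0 = (2781 + 179.6)/EI = 2960/EI
A unit hogging moment at B produces rotation L₁/(3EI) + L₂/(3EI) = 5.333/EI.
Compatibility: M_B·(L₁+L₂)/(3EI) = θ_0, giving M_B = 555 kN·m (hogging).
Span AB, ΣM about A with M_B applied at B: R_B^{AB}·12 = 2604 + 555, so R_B^{AB} = 263.3 kN and R_A = 482 − 263.3 = 218.7 kN.
Span BC, ΣM about C: R_B^{BC}·4 = 380.8 + 555, so R_B^{BC} = 233.9 kN and R_C = 181.8 − 233.9 = -52.2 kN.
R_B = 263.3 + 233.9 = 497.2 kN.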